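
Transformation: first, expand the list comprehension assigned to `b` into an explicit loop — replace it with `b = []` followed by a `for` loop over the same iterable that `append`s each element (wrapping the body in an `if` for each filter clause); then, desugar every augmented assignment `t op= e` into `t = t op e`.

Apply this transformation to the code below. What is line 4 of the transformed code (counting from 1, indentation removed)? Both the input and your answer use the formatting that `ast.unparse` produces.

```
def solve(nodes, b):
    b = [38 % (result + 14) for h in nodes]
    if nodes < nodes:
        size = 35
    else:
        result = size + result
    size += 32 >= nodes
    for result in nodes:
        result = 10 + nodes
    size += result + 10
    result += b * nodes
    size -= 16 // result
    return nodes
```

b.append(38 % (result + 14))

Transformed code:
def solve(nodes, b):
    b = []
    for h in nodes:
        b.append(38 % (result + 14))
    if nodes < nodes:
        size = 35
    else:
        result = size + result
    size = size + (32 >= nodes)
    for result in nodes:
        result = 10 + nodes
    size = size + (result + 10)
    result = result + b * nodes
    size = size - 16 // result
    return nodes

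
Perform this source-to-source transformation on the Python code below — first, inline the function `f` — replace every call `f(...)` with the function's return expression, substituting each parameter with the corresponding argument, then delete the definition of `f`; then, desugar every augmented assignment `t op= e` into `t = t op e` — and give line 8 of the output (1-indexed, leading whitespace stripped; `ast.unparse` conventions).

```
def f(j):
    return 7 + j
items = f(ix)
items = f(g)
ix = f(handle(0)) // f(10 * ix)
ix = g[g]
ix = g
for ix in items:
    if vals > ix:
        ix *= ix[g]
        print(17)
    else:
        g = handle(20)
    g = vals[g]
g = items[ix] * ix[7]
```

Transformed code:
items = 7 + ix
items = 7 + g
ix = (7 + handle(0)) // (7 + 10 * ix)
ix = g[g]
ix = g
for ix in items:
    if vals > ix:
        ix = ix * ix[g]
        print(17)
    else:
        g = handle(20)
    g = vals[g]
g = items[ix] * ix[7]

ix = ix * ix[g]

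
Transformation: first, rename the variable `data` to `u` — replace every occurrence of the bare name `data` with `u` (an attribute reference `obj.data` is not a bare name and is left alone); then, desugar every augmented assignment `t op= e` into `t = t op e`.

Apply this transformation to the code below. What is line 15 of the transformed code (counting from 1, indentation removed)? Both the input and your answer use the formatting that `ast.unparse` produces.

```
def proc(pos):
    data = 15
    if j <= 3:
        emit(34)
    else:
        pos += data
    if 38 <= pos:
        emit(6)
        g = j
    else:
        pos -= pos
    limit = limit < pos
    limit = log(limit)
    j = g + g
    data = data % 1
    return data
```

u = u % 1

Transformed code:
def proc(pos):
    u = 15
    if j <= 3:
        emit(34)
    else:
        pos = pos + u
    if 38 <= pos:
        emit(6)
        g = j
    else:
        pos = pos - pos
    limit = limit < pos
    limit = log(limit)
    j = g + g
    u = u % 1
    return u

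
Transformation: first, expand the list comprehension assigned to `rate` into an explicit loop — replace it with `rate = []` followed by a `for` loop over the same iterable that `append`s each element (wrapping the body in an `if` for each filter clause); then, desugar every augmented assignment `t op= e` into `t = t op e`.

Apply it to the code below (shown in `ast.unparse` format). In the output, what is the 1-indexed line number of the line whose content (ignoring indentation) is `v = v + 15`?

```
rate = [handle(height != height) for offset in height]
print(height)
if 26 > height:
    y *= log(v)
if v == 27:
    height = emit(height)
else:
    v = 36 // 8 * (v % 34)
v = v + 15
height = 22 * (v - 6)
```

Transformed code:
rate = []
for offset in height:
    rate.append(handle(height != height))
print(height)
if 26 > height:
    y = y * log(v)
if v == 27:
    height = emit(height)
else:
    v = 36 // 8 * (v % 34)
v = v + 15
height = 22 * (v - 6)

11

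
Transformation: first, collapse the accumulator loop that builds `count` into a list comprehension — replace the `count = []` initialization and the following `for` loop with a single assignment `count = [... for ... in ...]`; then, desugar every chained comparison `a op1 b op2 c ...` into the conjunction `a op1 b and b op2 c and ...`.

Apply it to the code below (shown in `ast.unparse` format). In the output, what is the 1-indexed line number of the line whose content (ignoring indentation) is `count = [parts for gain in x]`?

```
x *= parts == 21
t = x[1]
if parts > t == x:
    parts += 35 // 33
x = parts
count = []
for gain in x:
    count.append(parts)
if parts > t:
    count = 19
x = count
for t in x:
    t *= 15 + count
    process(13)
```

6

Transformed code:
x *= parts == 21
t = x[1]
if parts > t and t == x:
    parts += 35 // 33
x = parts
count = [parts for gain in x]
if parts > t:
    count = 19
x = count
for t in x:
    t *= 15 + count
    process(13)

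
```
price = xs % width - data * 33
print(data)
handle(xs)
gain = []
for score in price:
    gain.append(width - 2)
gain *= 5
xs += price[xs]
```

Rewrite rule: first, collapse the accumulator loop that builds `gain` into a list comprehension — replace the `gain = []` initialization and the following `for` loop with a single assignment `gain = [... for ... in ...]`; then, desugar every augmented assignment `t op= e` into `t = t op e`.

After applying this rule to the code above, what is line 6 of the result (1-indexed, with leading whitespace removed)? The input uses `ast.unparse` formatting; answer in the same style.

xs = xs + price[xs]

Transformed code:
price = xs % width - data * 33
print(data)
handle(xs)
gain = [width - 2 for score in price]
gain = gain * 5
xs = xs + price[xs]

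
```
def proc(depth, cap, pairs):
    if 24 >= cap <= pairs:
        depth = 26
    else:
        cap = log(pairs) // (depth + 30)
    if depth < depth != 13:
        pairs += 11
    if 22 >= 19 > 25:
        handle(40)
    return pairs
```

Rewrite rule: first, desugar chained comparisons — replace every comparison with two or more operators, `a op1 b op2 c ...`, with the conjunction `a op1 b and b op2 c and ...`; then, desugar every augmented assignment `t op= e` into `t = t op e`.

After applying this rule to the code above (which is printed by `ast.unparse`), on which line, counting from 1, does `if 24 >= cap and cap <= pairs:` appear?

2

Transformed code:
def proc(depth, cap, pairs):
    if 24 >= cap and cap <= pairs:
        depth = 26
    else:
        cap = log(pairs) // (depth + 30)
    if depth < depth and depth != 13:
        pairs = pairs + 11
    if 22 >= 19 and 19 > 25:
        handle(40)
    return pairs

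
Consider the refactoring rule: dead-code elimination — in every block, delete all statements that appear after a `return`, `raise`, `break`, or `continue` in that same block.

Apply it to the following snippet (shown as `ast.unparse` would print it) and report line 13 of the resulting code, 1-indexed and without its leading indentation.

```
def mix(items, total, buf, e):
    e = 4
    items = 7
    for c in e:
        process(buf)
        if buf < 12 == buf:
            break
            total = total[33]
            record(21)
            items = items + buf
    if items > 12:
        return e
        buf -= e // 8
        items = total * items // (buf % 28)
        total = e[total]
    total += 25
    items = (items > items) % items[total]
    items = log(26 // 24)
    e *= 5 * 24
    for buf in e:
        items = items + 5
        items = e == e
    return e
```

e *= 5 * 24

Transformed code:
def mix(items, total, buf, e):
    e = 4
    items = 7
    for c in e:
        process(buf)
        if buf < 12 == buf:
            break
    if items > 12:
        return e
    total += 25
    items = (items > items) % items[total]
    items = log(26 // 24)
    e *= 5 * 24
    for buf in e:
        items = items + 5
        items = e == e
    return e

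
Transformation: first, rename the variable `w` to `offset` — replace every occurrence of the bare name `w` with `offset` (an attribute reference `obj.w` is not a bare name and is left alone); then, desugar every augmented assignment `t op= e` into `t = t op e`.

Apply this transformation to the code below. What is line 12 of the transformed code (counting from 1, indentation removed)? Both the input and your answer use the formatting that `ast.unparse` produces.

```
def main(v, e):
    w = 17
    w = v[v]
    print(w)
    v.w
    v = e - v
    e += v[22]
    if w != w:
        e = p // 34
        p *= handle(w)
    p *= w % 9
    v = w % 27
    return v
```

v = offset % 27

Transformed code:
def main(v, e):
    offset = 17
    offset = v[v]
    print(offset)
    v.w
    v = e - v
    e = e + v[22]
    if offset != offset:
        e = p // 34
        p = p * handle(offset)
    p = p * (offset % 9)
    v = offset % 27
    return v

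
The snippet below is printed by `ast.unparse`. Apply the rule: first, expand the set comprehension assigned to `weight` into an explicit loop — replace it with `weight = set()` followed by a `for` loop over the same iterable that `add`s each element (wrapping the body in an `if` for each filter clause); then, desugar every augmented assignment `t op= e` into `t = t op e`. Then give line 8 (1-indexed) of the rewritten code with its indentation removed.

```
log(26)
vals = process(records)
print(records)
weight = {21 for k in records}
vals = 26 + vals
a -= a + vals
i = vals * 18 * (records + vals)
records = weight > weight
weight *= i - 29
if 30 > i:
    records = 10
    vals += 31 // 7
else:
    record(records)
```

Transformed code:
log(26)
vals = process(records)
print(records)
weight = set()
for k in records:
    weight.add(21)
vals = 26 + vals
a = a - (a + vals)
i = vals * 18 * (records + vals)
records = weight > weight
weight = weight * (i - 29)
if 30 > i:
    records = 10
    vals = vals + 31 // 7
else:
    record(records)

a = a - (a + vals)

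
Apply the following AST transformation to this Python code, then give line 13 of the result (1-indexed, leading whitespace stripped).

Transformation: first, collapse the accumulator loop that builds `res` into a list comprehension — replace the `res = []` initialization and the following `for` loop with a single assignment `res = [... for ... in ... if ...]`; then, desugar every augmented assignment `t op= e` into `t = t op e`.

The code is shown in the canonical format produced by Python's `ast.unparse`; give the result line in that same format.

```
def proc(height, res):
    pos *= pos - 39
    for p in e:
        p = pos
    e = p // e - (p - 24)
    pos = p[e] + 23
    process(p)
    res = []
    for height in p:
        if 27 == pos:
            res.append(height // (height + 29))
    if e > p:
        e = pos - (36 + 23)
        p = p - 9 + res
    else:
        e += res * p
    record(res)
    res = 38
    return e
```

e = e + res * p

Transformed code:
def proc(height, res):
    pos = pos * (pos - 39)
    for p in e:
        p = pos
    e = p // e - (p - 24)
    pos = p[e] + 23
    process(p)
    res = [height // (height + 29) for height in p if 27 == pos]
    if e > p:
        e = pos - (36 + 23)
        p = p - 9 + res
    else:
        e = e + res * p
    record(res)
    res = 38
    return e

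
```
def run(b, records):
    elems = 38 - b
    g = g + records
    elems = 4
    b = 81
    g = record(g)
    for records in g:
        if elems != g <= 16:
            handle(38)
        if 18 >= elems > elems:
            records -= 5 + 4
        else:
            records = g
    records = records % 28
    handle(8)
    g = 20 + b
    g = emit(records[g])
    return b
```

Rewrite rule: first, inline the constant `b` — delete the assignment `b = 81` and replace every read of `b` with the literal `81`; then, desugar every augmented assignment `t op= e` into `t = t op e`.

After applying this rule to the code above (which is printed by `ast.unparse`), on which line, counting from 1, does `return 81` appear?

Transformed code:
def run(b, records):
    elems = 38 - 81
    g = g + records
    elems = 4
    g = record(g)
    for records in g:
        if elems != g <= 16:
            handle(38)
        if 18 >= elems > elems:
            records = records - (5 + 4)
        else:
            records = g
    records = records % 28
    handle(8)
    g = 20 + 81
    g = emit(records[g])
    return 81

17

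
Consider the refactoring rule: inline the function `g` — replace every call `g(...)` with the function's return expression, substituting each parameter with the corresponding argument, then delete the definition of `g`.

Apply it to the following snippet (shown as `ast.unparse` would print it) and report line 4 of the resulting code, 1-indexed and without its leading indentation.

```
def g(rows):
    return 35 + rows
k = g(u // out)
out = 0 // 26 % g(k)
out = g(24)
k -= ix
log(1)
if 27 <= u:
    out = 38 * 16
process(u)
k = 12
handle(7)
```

k -= ix

Transformed code:
k = 35 + u // out
out = 0 // 26 % (35 + k)
out = 35 + 24
k -= ix
log(1)
if 27 <= u:
    out = 38 * 16
process(u)
k = 12
handle(7)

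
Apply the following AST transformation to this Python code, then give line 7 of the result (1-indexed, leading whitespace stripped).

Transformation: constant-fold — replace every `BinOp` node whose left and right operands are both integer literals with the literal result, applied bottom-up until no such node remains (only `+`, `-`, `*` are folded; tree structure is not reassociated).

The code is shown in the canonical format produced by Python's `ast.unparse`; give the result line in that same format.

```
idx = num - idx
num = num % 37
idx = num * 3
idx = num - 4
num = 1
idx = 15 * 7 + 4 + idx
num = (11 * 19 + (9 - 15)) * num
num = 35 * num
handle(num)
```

Transformed code:
idx = num - idx
num = num % 37
idx = num * 3
idx = num - 4
num = 1
idx = 109 + idx
num = 203 * num
num = 35 * num
handle(num)

num = 203 * num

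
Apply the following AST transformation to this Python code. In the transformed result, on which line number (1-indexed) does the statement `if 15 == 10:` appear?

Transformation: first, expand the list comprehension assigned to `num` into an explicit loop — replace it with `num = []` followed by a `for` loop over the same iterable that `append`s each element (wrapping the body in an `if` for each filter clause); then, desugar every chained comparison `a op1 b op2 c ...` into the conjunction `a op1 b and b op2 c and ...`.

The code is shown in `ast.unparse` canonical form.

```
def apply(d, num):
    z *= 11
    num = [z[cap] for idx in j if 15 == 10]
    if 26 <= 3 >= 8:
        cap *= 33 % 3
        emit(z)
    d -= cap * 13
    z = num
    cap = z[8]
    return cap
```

5

Transformed code:
def apply(d, num):
    z *= 11
    num = []
    for idx in j:
        if 15 == 10:
            num.append(z[cap])
    if 26 <= 3 and 3 >= 8:
        cap *= 33 % 3
        emit(z)
    d -= cap * 13
    z = num
    cap = z[8]
    return cap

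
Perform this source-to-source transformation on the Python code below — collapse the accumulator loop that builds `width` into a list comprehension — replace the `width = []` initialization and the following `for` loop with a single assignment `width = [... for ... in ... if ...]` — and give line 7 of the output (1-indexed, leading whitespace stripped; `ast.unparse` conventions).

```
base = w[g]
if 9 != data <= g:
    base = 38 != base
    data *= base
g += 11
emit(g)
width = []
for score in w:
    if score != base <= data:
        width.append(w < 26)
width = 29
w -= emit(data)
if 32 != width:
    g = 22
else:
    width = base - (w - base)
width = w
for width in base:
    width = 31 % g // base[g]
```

width = [w < 26 for score in w if score != base <= data]

Transformed code:
base = w[g]
if 9 != data <= g:
    base = 38 != base
    data *= base
g += 11
emit(g)
width = [w < 26 for score in w if score != base <= data]
width = 29
w -= emit(data)
if 32 != width:
    g = 22
else:
    width = base - (w - base)
width = w
for width in base:
    width = 31 % g // base[g]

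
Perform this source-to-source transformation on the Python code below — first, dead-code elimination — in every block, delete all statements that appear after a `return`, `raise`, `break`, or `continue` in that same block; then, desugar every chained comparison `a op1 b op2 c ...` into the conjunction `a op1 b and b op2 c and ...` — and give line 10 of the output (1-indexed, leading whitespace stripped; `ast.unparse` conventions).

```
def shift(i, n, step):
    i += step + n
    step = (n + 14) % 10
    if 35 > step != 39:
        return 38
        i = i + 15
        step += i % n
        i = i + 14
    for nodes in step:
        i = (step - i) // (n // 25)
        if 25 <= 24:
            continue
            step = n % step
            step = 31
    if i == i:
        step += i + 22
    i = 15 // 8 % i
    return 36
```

if i == i:

Transformed code:
def shift(i, n, step):
    i += step + n
    step = (n + 14) % 10
    if 35 > step and step != 39:
        return 38
    for nodes in step:
        i = (step - i) // (n // 25)
        if 25 <= 24:
            continue
    if i == i:
        step += i + 22
    i = 15 // 8 % i
    return 36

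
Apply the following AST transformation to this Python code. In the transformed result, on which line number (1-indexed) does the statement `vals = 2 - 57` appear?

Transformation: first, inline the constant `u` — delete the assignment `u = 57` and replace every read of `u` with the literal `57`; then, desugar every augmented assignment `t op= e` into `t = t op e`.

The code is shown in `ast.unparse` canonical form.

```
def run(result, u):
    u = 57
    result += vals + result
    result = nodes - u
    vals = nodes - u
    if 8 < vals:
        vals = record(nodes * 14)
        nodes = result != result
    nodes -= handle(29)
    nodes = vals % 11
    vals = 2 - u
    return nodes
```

10

Transformed code:
def run(result, u):
    result = result + (vals + result)
    result = nodes - 57
    vals = nodes - 57
    if 8 < vals:
        vals = record(nodes * 14)
        nodes = result != result
    nodes = nodes - handle(29)
    nodes = vals % 11
    vals = 2 - 57
    return nodes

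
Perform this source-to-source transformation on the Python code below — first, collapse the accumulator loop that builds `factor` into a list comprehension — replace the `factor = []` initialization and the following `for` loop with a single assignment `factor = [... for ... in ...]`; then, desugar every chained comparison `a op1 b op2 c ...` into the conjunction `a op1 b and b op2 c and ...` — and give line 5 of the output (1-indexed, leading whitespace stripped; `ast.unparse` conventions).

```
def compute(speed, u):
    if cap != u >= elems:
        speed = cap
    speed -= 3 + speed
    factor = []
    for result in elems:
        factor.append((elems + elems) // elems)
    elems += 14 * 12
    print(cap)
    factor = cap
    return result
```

factor = [(elems + elems) // elems for result in elems]

Transformed code:
def compute(speed, u):
    if cap != u and u >= elems:
        speed = cap
    speed -= 3 + speed
    factor = [(elems + elems) // elems for result in elems]
    elems += 14 * 12
    print(cap)
    factor = cap
    return result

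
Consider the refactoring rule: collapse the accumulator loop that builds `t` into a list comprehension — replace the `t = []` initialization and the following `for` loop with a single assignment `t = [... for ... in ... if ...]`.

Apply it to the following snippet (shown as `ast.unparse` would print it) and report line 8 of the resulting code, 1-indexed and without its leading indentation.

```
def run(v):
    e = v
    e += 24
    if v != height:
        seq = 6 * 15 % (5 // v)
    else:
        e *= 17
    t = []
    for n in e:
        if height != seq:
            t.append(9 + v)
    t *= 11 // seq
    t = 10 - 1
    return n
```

Transformed code:
def run(v):
    e = v
    e += 24
    if v != height:
        seq = 6 * 15 % (5 // v)
    else:
        e *= 17
    t = [9 + v for n in e if height != seq]
    t *= 11 // seq
    t = 10 - 1
    return n

t = [9 + v for n in e if height != seq]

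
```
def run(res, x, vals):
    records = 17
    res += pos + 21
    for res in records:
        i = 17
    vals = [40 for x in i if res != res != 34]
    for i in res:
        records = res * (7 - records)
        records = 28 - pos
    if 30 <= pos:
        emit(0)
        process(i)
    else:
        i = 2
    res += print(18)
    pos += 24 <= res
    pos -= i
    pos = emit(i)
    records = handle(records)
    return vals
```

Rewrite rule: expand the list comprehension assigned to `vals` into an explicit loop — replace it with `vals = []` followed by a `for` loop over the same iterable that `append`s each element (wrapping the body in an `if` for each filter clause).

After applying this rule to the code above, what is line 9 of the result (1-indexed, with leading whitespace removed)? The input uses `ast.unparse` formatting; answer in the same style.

vals.append(40)

Transformed code:
def run(res, x, vals):
    records = 17
    res += pos + 21
    for res in records:
        i = 17
    vals = []
    for x in i:
        if res != res != 34:
            vals.append(40)
    for i in res:
        records = res * (7 - records)
        records = 28 - pos
    if 30 <= pos:
        emit(0)
        process(i)
    else:
        i = 2
    res += print(18)
    pos += 24 <= res
    pos -= i
    pos = emit(i)
    records = handle(records)
    return vals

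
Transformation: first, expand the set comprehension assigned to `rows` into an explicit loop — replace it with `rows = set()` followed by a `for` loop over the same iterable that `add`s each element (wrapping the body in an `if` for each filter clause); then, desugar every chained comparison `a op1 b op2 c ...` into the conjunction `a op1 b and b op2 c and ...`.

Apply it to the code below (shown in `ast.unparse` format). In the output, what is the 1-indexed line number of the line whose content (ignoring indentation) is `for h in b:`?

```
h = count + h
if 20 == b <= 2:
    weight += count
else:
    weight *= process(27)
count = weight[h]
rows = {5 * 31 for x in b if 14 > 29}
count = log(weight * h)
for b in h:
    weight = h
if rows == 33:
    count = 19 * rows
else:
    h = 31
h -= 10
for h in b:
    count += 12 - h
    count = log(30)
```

Transformed code:
h = count + h
if 20 == b and b <= 2:
    weight += count
else:
    weight *= process(27)
count = weight[h]
rows = set()
for x in b:
    if 14 > 29:
        rows.add(5 * 31)
count = log(weight * h)
for b in h:
    weight = h
if rows == 33:
    count = 19 * rows
else:
    h = 31
h -= 10
for h in b:
    count += 12 - h
    count = log(30)

19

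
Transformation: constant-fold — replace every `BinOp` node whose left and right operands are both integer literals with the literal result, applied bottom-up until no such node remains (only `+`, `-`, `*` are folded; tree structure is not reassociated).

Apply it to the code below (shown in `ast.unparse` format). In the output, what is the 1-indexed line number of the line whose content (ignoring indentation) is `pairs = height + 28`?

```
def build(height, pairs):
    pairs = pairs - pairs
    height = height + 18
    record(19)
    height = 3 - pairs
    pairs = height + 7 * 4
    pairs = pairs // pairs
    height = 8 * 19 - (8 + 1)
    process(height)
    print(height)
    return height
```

6

Transformed code:
def build(height, pairs):
    pairs = pairs - pairs
    height = height + 18
    record(19)
    height = 3 - pairs
    pairs = height + 28
    pairs = pairs // pairs
    height = 143
    process(height)
    print(height)
    return height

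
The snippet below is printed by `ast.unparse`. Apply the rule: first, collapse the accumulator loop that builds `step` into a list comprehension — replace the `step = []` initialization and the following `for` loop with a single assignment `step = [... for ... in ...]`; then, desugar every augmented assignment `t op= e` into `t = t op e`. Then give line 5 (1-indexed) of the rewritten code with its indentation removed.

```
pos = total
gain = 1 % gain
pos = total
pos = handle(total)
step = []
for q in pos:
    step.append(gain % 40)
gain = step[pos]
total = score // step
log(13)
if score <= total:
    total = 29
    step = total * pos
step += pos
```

step = [gain % 40 for q in pos]

Transformed code:
pos = total
gain = 1 % gain
pos = total
pos = handle(total)
step = [gain % 40 for q in pos]
gain = step[pos]
total = score // step
log(13)
if score <= total:
    total = 29
    step = total * pos
step = step + pos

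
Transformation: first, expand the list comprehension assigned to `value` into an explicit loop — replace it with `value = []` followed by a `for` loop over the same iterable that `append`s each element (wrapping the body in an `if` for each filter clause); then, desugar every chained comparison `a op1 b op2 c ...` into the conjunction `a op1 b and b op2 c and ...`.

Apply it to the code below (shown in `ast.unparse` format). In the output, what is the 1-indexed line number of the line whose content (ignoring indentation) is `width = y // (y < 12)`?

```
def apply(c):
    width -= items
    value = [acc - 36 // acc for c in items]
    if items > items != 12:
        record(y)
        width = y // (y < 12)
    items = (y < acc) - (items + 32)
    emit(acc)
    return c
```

Transformed code:
def apply(c):
    width -= items
    value = []
    for c in items:
        value.append(acc - 36 // acc)
    if items > items and items != 12:
        record(y)
        width = y // (y < 12)
    items = (y < acc) - (items + 32)
    emit(acc)
    return c

8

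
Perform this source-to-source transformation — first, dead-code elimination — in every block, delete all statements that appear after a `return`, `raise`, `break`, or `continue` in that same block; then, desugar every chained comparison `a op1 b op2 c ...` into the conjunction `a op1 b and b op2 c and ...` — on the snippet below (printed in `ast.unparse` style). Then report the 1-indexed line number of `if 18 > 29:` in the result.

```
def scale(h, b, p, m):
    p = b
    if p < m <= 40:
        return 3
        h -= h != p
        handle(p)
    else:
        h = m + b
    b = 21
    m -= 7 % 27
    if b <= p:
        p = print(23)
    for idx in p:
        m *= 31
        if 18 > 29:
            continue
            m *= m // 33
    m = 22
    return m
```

13

Transformed code:
def scale(h, b, p, m):
    p = b
    if p < m and m <= 40:
        return 3
    else:
        h = m + b
    b = 21
    m -= 7 % 27
    if b <= p:
        p = print(23)
    for idx in p:
        m *= 31
        if 18 > 29:
            continue
    m = 22
    return m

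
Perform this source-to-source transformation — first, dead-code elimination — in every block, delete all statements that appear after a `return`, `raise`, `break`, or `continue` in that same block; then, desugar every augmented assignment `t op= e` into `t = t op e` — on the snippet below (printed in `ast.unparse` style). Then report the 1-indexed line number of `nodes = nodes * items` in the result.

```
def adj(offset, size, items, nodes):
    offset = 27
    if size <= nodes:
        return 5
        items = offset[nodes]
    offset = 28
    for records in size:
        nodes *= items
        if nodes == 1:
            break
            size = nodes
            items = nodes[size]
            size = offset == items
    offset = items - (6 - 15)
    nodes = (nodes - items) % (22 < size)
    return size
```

7

Transformed code:
def adj(offset, size, items, nodes):
    offset = 27
    if size <= nodes:
        return 5
    offset = 28
    for records in size:
        nodes = nodes * items
        if nodes == 1:
            break
    offset = items - (6 - 15)
    nodes = (nodes - items) % (22 < size)
    return size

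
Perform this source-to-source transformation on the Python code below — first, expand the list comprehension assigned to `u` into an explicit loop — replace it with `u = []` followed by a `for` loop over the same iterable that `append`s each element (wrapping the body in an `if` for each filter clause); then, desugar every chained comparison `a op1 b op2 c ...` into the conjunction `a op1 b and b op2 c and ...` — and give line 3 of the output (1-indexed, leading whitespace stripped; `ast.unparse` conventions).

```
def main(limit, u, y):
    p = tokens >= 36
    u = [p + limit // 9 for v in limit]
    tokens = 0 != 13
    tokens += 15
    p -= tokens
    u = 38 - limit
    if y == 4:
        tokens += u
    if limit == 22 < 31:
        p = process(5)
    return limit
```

Transformed code:
def main(limit, u, y):
    p = tokens >= 36
    u = []
    for v in limit:
        u.append(p + limit // 9)
    tokens = 0 != 13
    tokens += 15
    p -= tokens
    u = 38 - limit
    if y == 4:
        tokens += u
    if limit == 22 and 22 < 31:
        p = process(5)
    return limit

u = []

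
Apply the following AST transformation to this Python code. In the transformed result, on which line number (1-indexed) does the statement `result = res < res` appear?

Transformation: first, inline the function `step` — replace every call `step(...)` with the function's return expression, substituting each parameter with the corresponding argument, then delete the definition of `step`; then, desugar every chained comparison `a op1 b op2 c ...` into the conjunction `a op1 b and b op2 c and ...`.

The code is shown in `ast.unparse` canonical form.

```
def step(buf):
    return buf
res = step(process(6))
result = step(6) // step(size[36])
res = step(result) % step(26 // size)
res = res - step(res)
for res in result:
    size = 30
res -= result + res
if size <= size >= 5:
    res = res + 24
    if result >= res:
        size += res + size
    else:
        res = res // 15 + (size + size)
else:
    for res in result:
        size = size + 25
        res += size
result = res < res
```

Transformed code:
res = process(6)
result = 6 // size[36]
res = result % (26 // size)
res = res - res
for res in result:
    size = 30
res -= result + res
if size <= size and size >= 5:
    res = res + 24
    if result >= res:
        size += res + size
    else:
        res = res // 15 + (size + size)
else:
    for res in result:
        size = size + 25
        res += size
result = res < res

18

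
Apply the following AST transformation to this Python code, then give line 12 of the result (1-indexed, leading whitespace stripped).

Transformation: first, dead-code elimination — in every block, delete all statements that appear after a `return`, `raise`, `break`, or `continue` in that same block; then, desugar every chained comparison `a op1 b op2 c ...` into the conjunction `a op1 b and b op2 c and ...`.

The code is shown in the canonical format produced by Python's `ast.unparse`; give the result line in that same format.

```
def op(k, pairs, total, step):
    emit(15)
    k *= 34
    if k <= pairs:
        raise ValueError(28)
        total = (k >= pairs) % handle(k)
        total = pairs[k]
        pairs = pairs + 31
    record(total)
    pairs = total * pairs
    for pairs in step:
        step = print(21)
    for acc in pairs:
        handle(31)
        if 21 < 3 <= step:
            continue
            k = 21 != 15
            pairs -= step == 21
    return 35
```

if 21 < 3 and 3 <= step:

Transformed code:
def op(k, pairs, total, step):
    emit(15)
    k *= 34
    if k <= pairs:
        raise ValueError(28)
    record(total)
    pairs = total * pairs
    for pairs in step:
        step = print(21)
    for acc in pairs:
        handle(31)
        if 21 < 3 and 3 <= step:
            continue
    return 35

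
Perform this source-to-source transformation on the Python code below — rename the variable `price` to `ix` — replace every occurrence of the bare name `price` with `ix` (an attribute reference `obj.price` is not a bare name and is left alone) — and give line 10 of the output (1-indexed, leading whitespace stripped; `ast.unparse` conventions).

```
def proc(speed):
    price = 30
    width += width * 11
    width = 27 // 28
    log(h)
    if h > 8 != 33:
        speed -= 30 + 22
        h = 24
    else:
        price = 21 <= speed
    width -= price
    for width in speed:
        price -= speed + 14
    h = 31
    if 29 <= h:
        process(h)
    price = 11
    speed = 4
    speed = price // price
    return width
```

Transformed code:
def proc(speed):
    ix = 30
    width += width * 11
    width = 27 // 28
    log(h)
    if h > 8 != 33:
        speed -= 30 + 22
        h = 24
    else:
        ix = 21 <= speed
    width -= ix
    for width in speed:
        ix -= speed + 14
    h = 31
    if 29 <= h:
        process(h)
    ix = 11
    speed = 4
    speed = ix // ix
    return width

ix = 21 <= speed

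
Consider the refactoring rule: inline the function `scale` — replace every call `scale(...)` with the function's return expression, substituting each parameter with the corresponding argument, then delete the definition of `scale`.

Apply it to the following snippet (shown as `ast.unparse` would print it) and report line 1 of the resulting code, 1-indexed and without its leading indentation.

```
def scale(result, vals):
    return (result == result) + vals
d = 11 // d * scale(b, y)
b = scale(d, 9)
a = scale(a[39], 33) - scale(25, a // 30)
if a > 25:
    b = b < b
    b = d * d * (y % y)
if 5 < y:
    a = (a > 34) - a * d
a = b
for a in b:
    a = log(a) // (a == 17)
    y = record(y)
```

Transformed code:
d = 11 // d * ((b == b) + y)
b = (d == d) + 9
a = (a[39] == a[39]) + 33 - ((25 == 25) + a // 30)
if a > 25:
    b = b < b
    b = d * d * (y % y)
if 5 < y:
    a = (a > 34) - a * d
a = b
for a in b:
    a = log(a) // (a == 17)
    y = record(y)

d = 11 // d * ((b == b) + y)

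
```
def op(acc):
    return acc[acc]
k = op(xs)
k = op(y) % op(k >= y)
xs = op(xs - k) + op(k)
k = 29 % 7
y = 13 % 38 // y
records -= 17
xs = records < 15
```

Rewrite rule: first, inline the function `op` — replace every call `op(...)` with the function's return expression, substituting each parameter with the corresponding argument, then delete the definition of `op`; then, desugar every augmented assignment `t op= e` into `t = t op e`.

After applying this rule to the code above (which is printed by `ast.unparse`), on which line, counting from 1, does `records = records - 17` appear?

6

Transformed code:
k = xs[xs]
k = y[y] % (k >= y)[k >= y]
xs = (xs - k)[xs - k] + k[k]
k = 29 % 7
y = 13 % 38 // y
records = records - 17
xs = records < 15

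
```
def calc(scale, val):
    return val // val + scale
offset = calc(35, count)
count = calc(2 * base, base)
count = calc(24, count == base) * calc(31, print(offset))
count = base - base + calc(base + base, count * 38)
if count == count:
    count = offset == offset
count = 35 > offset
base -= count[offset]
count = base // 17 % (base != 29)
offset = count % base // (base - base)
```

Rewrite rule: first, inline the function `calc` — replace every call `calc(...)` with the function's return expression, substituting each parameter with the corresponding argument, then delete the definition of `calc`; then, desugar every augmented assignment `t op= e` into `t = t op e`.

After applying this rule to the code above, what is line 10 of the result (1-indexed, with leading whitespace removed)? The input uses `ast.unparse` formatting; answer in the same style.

offset = count % base // (base - base)

Transformed code:
offset = count // count + 35
count = base // base + 2 * base
count = ((count == base) // (count == base) + 24) * (print(offset) // print(offset) + 31)
count = base - base + (count * 38 // (count * 38) + (base + base))
if count == count:
    count = offset == offset
count = 35 > offset
base = base - count[offset]
count = base // 17 % (base != 29)
offset = count % base // (base - base)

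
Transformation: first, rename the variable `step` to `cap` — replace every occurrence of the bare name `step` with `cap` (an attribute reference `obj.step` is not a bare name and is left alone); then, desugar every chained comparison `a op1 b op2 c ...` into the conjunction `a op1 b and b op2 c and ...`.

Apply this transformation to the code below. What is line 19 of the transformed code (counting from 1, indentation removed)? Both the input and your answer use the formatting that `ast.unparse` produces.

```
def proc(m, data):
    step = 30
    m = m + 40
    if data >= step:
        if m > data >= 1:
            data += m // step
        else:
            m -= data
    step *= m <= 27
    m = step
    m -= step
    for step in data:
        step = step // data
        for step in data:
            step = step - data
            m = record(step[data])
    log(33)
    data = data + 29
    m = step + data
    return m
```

m = cap + data

Transformed code:
def proc(m, data):
    cap = 30
    m = m + 40
    if data >= cap:
        if m > data and data >= 1:
            data += m // cap
        else:
            m -= data
    cap *= m <= 27
    m = cap
    m -= cap
    for cap in data:
        cap = cap // data
        for cap in data:
            cap = cap - data
            m = record(cap[data])
    log(33)
    data = data + 29
    m = cap + data
    return m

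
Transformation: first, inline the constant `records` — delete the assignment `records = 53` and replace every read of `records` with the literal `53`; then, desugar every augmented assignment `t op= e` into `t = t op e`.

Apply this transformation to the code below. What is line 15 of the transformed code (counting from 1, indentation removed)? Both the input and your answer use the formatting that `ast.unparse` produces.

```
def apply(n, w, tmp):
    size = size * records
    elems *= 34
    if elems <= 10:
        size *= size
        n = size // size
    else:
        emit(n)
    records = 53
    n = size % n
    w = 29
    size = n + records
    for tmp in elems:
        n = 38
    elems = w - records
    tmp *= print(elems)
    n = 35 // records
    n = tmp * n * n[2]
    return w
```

tmp = tmp * print(elems)

Transformed code:
def apply(n, w, tmp):
    size = size * 53
    elems = elems * 34
    if elems <= 10:
        size = size * size
        n = size // size
    else:
        emit(n)
    n = size % n
    w = 29
    size = n + 53
    for tmp in elems:
        n = 38
    elems = w - 53
    tmp = tmp * print(elems)
    n = 35 // 53
    n = tmp * n * n[2]
    return w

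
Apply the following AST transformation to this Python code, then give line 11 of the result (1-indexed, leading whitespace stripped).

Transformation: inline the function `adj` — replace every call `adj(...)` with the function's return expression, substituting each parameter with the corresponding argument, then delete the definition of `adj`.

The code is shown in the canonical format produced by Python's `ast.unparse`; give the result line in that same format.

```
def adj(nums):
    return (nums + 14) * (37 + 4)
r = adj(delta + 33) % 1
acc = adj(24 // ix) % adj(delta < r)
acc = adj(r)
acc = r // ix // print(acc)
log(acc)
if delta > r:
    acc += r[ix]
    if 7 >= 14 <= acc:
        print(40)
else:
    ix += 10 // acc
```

Transformed code:
r = (delta + 33 + 14) * (37 + 4) % 1
acc = (24 // ix + 14) * (37 + 4) % (((delta < r) + 14) * (37 + 4))
acc = (r + 14) * (37 + 4)
acc = r // ix // print(acc)
log(acc)
if delta > r:
    acc += r[ix]
    if 7 >= 14 <= acc:
        print(40)
else:
    ix += 10 // acc

ix += 10 // acc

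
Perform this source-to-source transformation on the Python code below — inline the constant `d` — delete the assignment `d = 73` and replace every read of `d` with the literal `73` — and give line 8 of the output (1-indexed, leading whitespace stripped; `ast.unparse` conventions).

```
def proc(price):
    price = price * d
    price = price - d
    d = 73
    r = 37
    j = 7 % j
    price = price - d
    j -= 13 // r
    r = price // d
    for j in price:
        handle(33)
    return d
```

r = price // 73

Transformed code:
def proc(price):
    price = price * 73
    price = price - 73
    r = 37
    j = 7 % j
    price = price - 73
    j -= 13 // r
    r = price // 73
    for j in price:
        handle(33)
    return 73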